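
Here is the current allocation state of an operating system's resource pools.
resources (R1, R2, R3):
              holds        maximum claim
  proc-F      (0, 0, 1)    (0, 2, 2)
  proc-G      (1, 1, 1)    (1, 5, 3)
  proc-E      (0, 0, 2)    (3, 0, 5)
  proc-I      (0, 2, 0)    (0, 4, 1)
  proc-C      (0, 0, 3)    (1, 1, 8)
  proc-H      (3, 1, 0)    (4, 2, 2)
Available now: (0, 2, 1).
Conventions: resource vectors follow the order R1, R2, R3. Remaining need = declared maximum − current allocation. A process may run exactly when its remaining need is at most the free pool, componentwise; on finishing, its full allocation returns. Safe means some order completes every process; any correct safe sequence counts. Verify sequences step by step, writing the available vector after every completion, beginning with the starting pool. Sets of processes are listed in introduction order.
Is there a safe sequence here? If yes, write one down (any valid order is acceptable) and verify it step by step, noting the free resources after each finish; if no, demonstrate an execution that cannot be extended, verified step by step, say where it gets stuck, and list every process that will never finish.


SAFE. One safe sequence: proc-F, proc-I, proc-G, proc-H, proc-E, proc-C.
Key observation: the order's first zero-slack moment is proc-F ((0, 2, 1) needed, (0, 2, 1) free — a requested resource with nothing to spare).
Verifying each step:
  pool = (0, 2, 1)
  run proc-F (needs (0, 2, 1), free (0, 2, 1)); after release of (0, 0, 1) the pool is (0, 2, 2)
  run proc-I (needs (0, 2, 1), free (0, 2, 2)); after release of (0, 2, 0) the pool is (0, 4, 2)
  run proc-G (needs (0, 4, 2), free (0, 4, 2)); after release of (1, 1, 1) the pool is (1, 5, 3)
  run proc-H (needs (1, 1, 2), free (1, 5, 3)); after release of (3, 1, 0) the pool is (4, 6, 3)
  run proc-E (needs (3, 0, 3), free (4, 6, 3)); after release of (0, 0, 2) the pool is (4, 6, 5)
  run proc-C (needs (1, 1, 5), free (4, 6, 5)); after release of (0, 0, 3) the pool is (4, 6, 8)


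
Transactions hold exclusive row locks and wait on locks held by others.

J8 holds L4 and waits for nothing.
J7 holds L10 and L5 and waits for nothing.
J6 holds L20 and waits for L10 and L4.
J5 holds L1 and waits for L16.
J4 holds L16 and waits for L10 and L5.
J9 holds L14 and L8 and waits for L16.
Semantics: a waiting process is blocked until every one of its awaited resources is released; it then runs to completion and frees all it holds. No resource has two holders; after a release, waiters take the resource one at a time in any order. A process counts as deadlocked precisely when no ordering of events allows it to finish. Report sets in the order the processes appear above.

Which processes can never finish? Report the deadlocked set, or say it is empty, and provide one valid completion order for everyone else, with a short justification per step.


No process is deadlocked.
Key observation: every chain of waits terminates; starting from the processes that wait on nothing, all the rest unlock in turn.
One completion order for the rest: J7, J4, J8, J5, J6, J9.
Check, step by step:
  run J7 (it waits on nothing); releases L10 and L5
  run J4 (all its waits — L10 and L5 — are resolved); releases L16
  run J8 (it waits on nothing); releases L4
  run J5 (all its waits — L16 — are resolved); releases L1
  run J6 (all its waits — L10 and L4 — are resolved); releases L20
  run J9 (all its waits — L16 — are resolved); releases L14 and L8


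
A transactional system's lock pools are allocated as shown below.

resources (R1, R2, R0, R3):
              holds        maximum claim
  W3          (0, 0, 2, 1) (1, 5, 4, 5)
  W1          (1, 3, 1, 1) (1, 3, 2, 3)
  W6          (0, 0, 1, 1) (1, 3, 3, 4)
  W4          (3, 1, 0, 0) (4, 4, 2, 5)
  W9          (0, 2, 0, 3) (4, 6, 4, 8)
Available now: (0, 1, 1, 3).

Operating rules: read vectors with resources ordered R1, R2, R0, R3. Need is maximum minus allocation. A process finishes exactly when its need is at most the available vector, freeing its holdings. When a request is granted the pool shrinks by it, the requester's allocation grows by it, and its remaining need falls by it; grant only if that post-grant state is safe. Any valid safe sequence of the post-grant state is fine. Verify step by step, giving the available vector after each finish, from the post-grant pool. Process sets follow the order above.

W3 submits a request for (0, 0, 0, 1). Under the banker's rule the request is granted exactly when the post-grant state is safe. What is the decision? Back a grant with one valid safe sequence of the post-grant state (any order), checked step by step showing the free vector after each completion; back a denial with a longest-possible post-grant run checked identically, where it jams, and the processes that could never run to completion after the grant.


DENY — the pretend-granted state is unsafe.
Key observation: after W1, W6 the pool peaks at (1, 4, 3, 4), and each blocked process is short somewhere: W3 on R2; W4 on R3; W9 on R1, R0, R3.
On the post-grant state, W1, W6 is a maximal run — nothing extends it. Verifying each step:
  pool = (0, 1, 1, 2)
  W1 needs (0, 0, 1, 2) <= (0, 1, 1, 2) -> finishes; pool += (1, 3, 1, 1) = (1, 4, 2, 3)
  W6 needs (1, 3, 2, 3) <= (1, 4, 2, 3) -> finishes; pool += (0, 0, 1, 1) = (1, 4, 3, 4)
  W3 still needs (1, 5, 2, 3) but only (1, 4, 3, 4) is free — short on R2
  W4 still needs (1, 3, 2, 5) but only (1, 4, 3, 4) is free — short on R3
  W9 still needs (4, 4, 4, 5) but only (1, 4, 3, 4) is free — short on R1, R0 and R3
Post-grant, the permanently blocked set is W3, W4 and W9.


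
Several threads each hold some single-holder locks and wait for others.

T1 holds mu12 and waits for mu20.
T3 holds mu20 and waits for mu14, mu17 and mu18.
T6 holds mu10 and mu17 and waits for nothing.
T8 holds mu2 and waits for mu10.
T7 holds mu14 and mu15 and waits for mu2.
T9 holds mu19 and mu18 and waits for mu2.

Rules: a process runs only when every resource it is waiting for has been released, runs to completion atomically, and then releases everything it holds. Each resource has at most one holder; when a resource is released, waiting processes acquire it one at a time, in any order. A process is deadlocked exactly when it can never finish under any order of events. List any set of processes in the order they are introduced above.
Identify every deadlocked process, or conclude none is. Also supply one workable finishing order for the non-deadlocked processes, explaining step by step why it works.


Nothing here is deadlocked.
Key observation: every chain of waits terminates; starting from the processes that wait on nothing, all the rest unlock in turn.
One completion order for the rest: T6, T8, T9, T7, T3, T1.
Walking it through:
  T6 waits on nothing -> runs at once and releases mu10 and mu17
  T8: everything it awaited (mu10) is free; runs, freeing mu2
  T9: everything it awaited (mu2) is free; runs, freeing mu19 and mu18
  T7: everything it awaited (mu2) is free; runs, freeing mu14 and mu15
  T3: everything it awaited (mu14, mu17 and mu18) is free; runs, freeing mu20
  T1: everything it awaited (mu20) is free; runs, freeing mu12


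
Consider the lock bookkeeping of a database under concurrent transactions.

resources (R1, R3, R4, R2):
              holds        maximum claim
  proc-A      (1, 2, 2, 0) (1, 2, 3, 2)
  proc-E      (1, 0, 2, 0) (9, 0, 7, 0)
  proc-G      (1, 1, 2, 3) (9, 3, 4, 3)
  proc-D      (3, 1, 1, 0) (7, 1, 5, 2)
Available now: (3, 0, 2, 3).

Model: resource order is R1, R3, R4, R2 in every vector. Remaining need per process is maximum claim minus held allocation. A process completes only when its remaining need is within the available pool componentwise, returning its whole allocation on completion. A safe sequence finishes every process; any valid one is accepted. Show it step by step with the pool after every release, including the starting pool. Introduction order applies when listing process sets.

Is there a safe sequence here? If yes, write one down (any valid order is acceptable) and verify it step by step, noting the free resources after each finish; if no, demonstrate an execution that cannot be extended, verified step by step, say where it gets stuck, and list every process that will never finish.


UNSAFE.
Key observation: once proc-A, proc-D finish, the pool peaks at (7, 3, 5, 3) — and every remaining process still needs more R1 than that.
The run proc-A, proc-D cannot be extended any further. Step-by-step check:
  pool = (3, 0, 2, 3)
  proc-A: need (0, 0, 1, 2) fits (3, 0, 2, 3); releases (1, 2, 2, 0), pool now (4, 2, 4, 3)
  proc-D: need (4, 0, 4, 2) fits (4, 2, 4, 3); releases (3, 1, 1, 0), pool now (7, 3, 5, 3)
  proc-E still needs (8, 0, 5, 0) but only (7, 3, 5, 3) is free — short on R1
  proc-G still needs (8, 2, 2, 0) but only (7, 3, 5, 3) is free — short on R1
Processes that can never finish: proc-E and proc-G.


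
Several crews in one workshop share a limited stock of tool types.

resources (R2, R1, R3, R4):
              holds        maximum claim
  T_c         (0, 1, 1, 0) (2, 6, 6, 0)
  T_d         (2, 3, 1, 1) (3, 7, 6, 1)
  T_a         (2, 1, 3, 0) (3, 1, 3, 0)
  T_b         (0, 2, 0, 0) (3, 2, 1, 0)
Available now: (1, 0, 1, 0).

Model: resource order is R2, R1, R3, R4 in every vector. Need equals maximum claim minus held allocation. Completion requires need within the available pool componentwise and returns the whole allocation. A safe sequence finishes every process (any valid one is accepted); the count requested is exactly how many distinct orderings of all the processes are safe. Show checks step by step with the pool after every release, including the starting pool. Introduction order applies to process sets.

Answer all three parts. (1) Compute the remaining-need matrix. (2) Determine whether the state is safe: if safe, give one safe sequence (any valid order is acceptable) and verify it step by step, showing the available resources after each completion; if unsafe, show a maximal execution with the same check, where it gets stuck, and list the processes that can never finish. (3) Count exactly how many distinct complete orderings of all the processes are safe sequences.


(1) Remaining need (order R2, R1, R3, R4):
  T_c: (2, 5, 5, 0)
  T_d: (1, 4, 5, 0)
  T_a: (1, 0, 0, 0)
  T_b: (3, 0, 1, 0)
(2) The state is UNSAFE.
Key observation: after T_a, T_b complete, (3, 3, 4, 0) is the best the pool ever gets, yet each leftover process wants more R1.
The run T_a, T_b cannot be extended any further. Step-by-step check:
  pool = (1, 0, 1, 0)
  T_a needs (1, 0, 0, 0) <= (1, 0, 1, 0) -> finishes; pool += (2, 1, 3, 0) = (3, 1, 4, 0)
  T_b needs (3, 0, 1, 0) <= (3, 1, 4, 0) -> finishes; pool += (0, 2, 0, 0) = (3, 3, 4, 0)
  T_c cannot run: need (2, 5, 5, 0) vs free (3, 3, 4, 0) (insufficient R1 and R3)
  T_d cannot run: need (1, 4, 5, 0) vs free (3, 3, 4, 0) (insufficient R1 and R3)
Never able to finish: T_c and T_d.
(3) Exactly 0 of the possible complete orderings are safe sequences.


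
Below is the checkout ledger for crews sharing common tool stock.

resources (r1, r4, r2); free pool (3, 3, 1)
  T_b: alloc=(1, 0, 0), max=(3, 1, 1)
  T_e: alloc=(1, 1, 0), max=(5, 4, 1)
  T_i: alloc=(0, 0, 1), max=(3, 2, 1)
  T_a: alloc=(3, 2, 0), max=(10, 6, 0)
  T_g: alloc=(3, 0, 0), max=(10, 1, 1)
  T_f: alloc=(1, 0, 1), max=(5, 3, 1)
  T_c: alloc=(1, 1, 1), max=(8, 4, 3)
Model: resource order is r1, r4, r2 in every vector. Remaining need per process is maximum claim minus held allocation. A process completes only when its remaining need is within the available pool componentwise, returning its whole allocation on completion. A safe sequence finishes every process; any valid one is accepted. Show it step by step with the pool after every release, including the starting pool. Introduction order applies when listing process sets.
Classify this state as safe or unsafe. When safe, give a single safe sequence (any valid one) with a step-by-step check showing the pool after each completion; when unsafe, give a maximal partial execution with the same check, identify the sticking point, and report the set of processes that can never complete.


UNSAFE.
Key observation: no order helps: past T_b, T_f, T_e, T_i, the free pool tops out at (6, 4, 3), below what each blocked process needs in r1.
Going as far as possible: T_b, T_f, T_e, T_i; after that, nothing fits. Check, step by step:
  pool = (3, 3, 1)
  T_b needs (2, 1, 1) <= (3, 3, 1) -> finishes; pool += (1, 0, 0) = (4, 3, 1)
  T_f needs (4, 3, 0) <= (4, 3, 1) -> finishes; pool += (1, 0, 1) = (5, 3, 2)
  T_e needs (4, 3, 1) <= (5, 3, 2) -> finishes; pool += (1, 1, 0) = (6, 4, 2)
  T_i needs (3, 2, 0) <= (6, 4, 2) -> finishes; pool += (0, 0, 1) = (6, 4, 3)
  T_a cannot run: need (7, 4, 0) vs free (6, 4, 3) (insufficient r1)
  T_g cannot run: need (7, 1, 1) vs free (6, 4, 3) (insufficient r1)
  T_c cannot run: need (7, 3, 2) vs free (6, 4, 3) (insufficient r1)
Permanently blocked: T_a, T_g and T_c.


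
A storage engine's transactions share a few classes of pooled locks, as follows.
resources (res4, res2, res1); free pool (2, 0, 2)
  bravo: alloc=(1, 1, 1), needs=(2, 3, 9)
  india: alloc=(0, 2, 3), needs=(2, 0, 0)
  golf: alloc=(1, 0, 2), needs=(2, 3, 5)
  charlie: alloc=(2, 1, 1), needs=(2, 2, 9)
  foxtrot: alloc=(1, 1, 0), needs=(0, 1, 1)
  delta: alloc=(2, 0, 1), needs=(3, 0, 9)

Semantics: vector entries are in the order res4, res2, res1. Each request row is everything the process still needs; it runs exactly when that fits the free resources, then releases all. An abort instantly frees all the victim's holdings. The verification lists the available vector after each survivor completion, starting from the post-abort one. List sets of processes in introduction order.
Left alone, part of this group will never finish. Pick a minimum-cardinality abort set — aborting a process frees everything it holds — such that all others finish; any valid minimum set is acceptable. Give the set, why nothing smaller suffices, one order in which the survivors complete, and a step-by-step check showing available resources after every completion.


Abort bravo and charlie.
Key observation: the deadlocked delta becomes finishable only because bravo and charlie released (3, 2, 2); it completes at step 4 below.
No one abort is enough; case by case: bravo alone leaves charlie blocked (short on res1); india alone leaves bravo blocked (short on res1); golf alone leaves bravo blocked (short on res1); charlie alone leaves bravo blocked (short on res1); foxtrot alone leaves bravo blocked (short on res1); delta alone leaves bravo blocked (short on res1).
One survivor order: india, foxtrot, golf, delta. Verifying each step (post-abort pool first):
  pool = (5, 2, 4)
  run india (needs (2, 0, 0), free (5, 2, 4)); after release of (0, 2, 3) the pool is (5, 4, 7)
  run foxtrot (needs (0, 1, 1), free (5, 4, 7)); after release of (1, 1, 0) the pool is (6, 5, 7)
  run golf (needs (2, 3, 5), free (6, 5, 7)); after release of (1, 0, 2) the pool is (7, 5, 9)
  run delta (needs (3, 0, 9), free (7, 5, 9)); after release of (2, 0, 1) the pool is (9, 5, 10)


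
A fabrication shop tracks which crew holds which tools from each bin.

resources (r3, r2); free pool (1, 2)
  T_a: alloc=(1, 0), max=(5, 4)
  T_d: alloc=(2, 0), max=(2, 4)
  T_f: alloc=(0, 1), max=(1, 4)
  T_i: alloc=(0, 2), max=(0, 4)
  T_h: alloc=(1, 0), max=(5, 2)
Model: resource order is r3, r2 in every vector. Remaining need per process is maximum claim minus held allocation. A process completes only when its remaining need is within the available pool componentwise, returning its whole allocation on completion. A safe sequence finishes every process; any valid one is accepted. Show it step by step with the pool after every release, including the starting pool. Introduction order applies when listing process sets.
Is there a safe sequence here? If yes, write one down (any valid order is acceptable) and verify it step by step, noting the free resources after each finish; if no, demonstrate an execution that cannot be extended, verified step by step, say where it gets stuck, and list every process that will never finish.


UNSAFE — no complete ordering exists.
Key observation: the wall is r3: completing T_i, T_f, T_d brings the pool only to (3, 5), and all the rest need more.
A maximal execution: T_i, T_f, T_d — then nothing else fits. Walking it through:
  pool = (1, 2)
  T_i: need (0, 2) fits (1, 2); releases (0, 2), pool now (1, 4)
  T_f: need (1, 3) fits (1, 4); releases (0, 1), pool now (1, 5)
  T_d: need (0, 4) fits (1, 5); releases (2, 0), pool now (3, 5)
  T_a still needs (4, 4) but only (3, 5) is free — short on r3
  T_h still needs (4, 2) but only (3, 5) is free — short on r3
Processes that can never finish: T_a and T_h.


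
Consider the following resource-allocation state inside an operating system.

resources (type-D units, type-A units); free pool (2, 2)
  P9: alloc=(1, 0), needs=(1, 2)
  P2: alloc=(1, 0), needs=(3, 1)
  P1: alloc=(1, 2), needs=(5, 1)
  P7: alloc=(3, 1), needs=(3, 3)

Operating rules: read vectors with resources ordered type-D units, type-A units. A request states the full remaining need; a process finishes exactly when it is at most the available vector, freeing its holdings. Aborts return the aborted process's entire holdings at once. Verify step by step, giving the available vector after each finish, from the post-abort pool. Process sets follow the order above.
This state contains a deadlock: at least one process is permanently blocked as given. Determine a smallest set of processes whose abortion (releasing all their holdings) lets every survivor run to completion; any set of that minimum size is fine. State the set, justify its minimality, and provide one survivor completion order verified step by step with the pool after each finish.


Minimum abort set: P7.
Key observation: aborting P7 returns (3, 1), and P1 — hopeless before — runs at step 2 with the returned capacity in the pool.
No smaller set exists: with zero aborts the deadlock remains.
The survivors complete as P2, P1, P9. Walking it through (starting from the post-abort pool):
  pool = (5, 3)
  P2 needs (3, 1) <= (5, 3) -> finishes; pool += (1, 0) = (6, 3)
  P1 needs (5, 1) <= (6, 3) -> finishes; pool += (1, 2) = (7, 5)
  P9 needs (1, 2) <= (7, 5) -> finishes; pool += (1, 0) = (8, 5)


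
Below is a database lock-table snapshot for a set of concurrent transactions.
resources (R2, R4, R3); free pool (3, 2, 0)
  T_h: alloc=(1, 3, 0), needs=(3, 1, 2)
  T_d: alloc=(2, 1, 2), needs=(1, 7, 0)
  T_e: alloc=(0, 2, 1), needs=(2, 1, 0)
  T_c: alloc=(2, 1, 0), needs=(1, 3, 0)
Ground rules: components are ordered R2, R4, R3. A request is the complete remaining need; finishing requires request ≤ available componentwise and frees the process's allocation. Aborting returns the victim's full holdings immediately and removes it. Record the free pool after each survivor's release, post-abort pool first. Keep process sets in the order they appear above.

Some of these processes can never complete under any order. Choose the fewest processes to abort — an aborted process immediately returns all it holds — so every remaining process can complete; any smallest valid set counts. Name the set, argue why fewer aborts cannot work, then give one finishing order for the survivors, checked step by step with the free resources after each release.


The answer: abort T_d.
Key observation: T_h was stuck for good until T_d gave back (2, 1, 2); in the order shown it finishes at step 3.
No smaller set exists: with zero aborts the deadlock remains.
The survivors complete as T_c, T_e, T_h. Verifying each step (starting from the post-abort pool):
  pool = (5, 3, 2)
  T_c: need (1, 3, 0) fits (5, 3, 2); releases (2, 1, 0), pool now (7, 4, 2)
  T_e: need (2, 1, 0) fits (7, 4, 2); releases (0, 2, 1), pool now (7, 6, 3)
  T_h: need (3, 1, 2) fits (7, 6, 3); releases (1, 3, 0), pool now (8, 9, 3)


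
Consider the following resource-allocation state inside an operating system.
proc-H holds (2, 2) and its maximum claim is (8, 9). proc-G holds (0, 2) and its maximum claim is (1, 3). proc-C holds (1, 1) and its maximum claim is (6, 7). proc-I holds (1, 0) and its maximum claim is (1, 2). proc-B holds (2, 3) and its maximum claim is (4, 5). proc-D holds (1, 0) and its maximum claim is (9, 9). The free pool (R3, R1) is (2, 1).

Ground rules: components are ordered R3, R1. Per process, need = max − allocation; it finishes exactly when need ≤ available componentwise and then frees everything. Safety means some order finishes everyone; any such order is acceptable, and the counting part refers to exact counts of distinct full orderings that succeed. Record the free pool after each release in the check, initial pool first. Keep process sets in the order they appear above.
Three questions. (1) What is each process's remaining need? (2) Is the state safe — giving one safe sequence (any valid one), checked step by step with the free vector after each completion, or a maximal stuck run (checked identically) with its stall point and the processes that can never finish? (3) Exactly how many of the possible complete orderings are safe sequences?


(1) Need matrix, components ordered R3, R1:
  proc-H: (6, 7)
  proc-G: (1, 1)
  proc-C: (5, 6)
  proc-I: (0, 2)
  proc-B: (2, 2)
  proc-D: (8, 9)
(2) SAFE. One safe sequence: proc-G, proc-B, proc-I, proc-C, proc-H, proc-D.
Key observation: the first exact fit in this order is proc-G — it needs (1, 1) with (2, 1) free, meeting a requested resource to the last unit.
Step-by-step check:
  pool = (2, 1)
  proc-G: need (1, 1) fits (2, 1); releases (0, 2), pool now (2, 3)
  proc-B: need (2, 2) fits (2, 3); releases (2, 3), pool now (4, 6)
  proc-I: need (0, 2) fits (4, 6); releases (1, 0), pool now (5, 6)
  proc-C: need (5, 6) fits (5, 6); releases (1, 1), pool now (6, 7)
  proc-H: need (6, 7) fits (6, 7); releases (2, 2), pool now (8, 9)
  proc-D: need (8, 9) fits (8, 9); releases (1, 0), pool now (9, 9)
(3) The exact count: 2 of the possible complete orderings are safe sequences.


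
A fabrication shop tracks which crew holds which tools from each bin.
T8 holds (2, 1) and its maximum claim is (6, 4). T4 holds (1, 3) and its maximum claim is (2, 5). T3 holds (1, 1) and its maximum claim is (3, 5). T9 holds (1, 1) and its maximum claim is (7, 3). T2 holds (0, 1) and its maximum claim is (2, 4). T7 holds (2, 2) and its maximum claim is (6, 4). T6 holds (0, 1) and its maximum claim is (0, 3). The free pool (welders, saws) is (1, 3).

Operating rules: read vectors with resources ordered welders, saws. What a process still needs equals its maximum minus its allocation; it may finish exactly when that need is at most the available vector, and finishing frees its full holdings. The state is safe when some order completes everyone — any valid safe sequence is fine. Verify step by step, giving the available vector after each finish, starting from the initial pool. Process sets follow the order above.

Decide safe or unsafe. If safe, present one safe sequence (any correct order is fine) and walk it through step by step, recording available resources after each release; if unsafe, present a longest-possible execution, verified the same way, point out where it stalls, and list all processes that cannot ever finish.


UNSAFE — no complete ordering exists.
Key observation: even finishing T4, T2, T3, T6 leaves just (3, 9) free — too little welders for any of the remaining processes.
A maximal execution: T4, T2, T3, T6 — then nothing else fits. Check, step by step:
  pool = (1, 3)
  run T4 (needs (1, 2), free (1, 3)); after release of (1, 3) the pool is (2, 6)
  run T2 (needs (2, 3), free (2, 6)); after release of (0, 1) the pool is (2, 7)
  run T3 (needs (2, 4), free (2, 7)); after release of (1, 1) the pool is (3, 8)
  run T6 (needs (0, 2), free (3, 8)); after release of (0, 1) the pool is (3, 9)
  T8 cannot run: need (4, 3) vs free (3, 9) (insufficient welders)
  T9 cannot run: need (6, 2) vs free (3, 9) (insufficient welders)
  T7 cannot run: need (4, 2) vs free (3, 9) (insufficient welders)
Permanently blocked: T8, T9 and T7.


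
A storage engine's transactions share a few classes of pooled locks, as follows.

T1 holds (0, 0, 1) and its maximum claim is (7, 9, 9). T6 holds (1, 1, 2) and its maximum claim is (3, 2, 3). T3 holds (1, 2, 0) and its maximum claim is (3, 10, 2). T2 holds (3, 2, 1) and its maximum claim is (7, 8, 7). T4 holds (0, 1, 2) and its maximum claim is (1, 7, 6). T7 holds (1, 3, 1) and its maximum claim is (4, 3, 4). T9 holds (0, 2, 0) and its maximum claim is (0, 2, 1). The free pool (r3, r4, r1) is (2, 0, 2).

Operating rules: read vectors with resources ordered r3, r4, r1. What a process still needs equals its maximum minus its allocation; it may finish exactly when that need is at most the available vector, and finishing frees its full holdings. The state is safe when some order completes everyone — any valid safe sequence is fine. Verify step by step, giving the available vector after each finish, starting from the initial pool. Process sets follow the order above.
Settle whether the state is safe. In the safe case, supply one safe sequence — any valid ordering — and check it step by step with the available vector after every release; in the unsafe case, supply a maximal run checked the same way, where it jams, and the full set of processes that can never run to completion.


SAFE. One safe sequence: T9, T6, T7, T4, T2, T3, T1.
Key observation: reading the order forward, T6 is the first process whose need (2, 1, 1) meets the free pool (2, 2, 2) exactly on a resource it requests.
Check, step by step:
  pool = (2, 0, 2)
  run T9 (needs (0, 0, 1), free (2, 0, 2)); after release of (0, 2, 0) the pool is (2, 2, 2)
  run T6 (needs (2, 1, 1), free (2, 2, 2)); after release of (1, 1, 2) the pool is (3, 3, 4)
  run T7 (needs (3, 0, 3), free (3, 3, 4)); after release of (1, 3, 1) the pool is (4, 6, 5)
  run T4 (needs (1, 6, 4), free (4, 6, 5)); after release of (0, 1, 2) the pool is (4, 7, 7)
  run T2 (needs (4, 6, 6), free (4, 7, 7)); after release of (3, 2, 1) the pool is (7, 9, 8)
  run T3 (needs (2, 8, 2), free (7, 9, 8)); after release of (1, 2, 0) the pool is (8, 11, 8)
  run T1 (needs (7, 9, 8), free (8, 11, 8)); after release of (0, 0, 1) the pool is (8, 11, 9)


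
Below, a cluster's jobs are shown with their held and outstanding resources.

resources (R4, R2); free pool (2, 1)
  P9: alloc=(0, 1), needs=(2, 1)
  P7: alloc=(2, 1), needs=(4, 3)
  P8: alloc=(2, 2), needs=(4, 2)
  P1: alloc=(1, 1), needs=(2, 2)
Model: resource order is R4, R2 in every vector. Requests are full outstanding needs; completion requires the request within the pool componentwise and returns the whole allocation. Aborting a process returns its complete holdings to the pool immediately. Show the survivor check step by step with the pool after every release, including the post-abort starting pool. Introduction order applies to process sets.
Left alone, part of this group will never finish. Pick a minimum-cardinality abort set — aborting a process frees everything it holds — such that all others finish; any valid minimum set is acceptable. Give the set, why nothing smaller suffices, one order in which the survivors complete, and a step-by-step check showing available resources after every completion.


The answer: abort P7.
Key observation: P8 could never have finished before the abort; with (2, 1) returned by P7, it fits at step 2.
Minimality: the empty abort set fails — the state is deadlocked as it stands.
One survivor order: P9, P8, P1. Walking it through (post-abort pool first):
  pool = (4, 2)
  run P9 (needs (2, 1), free (4, 2)); after release of (0, 1) the pool is (4, 3)
  run P8 (needs (4, 2), free (4, 3)); after release of (2, 2) the pool is (6, 5)
  run P1 (needs (2, 2), free (6, 5)); after release of (1, 1) the pool is (7, 6)


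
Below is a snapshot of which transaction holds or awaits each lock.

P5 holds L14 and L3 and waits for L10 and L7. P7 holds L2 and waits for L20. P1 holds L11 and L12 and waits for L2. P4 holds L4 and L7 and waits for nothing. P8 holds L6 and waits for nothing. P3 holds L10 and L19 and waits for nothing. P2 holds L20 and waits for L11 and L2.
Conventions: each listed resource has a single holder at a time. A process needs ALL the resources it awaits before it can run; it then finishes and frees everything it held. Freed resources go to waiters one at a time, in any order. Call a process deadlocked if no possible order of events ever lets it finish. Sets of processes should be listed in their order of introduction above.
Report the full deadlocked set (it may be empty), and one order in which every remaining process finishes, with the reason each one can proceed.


Deadlocked: P7, P1 and P2.
Key observation: along P7 -> P2 -> P7, each member waits on what the next one holds — a deadlock; P1 is caught in further circular waits.
The rest can finish in the order P4, P3, P8, P5.
Check, step by step:
  run P4 (it waits on nothing); releases L4 and L7
  run P3 (it waits on nothing); releases L10 and L19
  run P8 (it waits on nothing); releases L6
  P5 waits on L10 and L7 — all released -> runs and releases L14 and L3


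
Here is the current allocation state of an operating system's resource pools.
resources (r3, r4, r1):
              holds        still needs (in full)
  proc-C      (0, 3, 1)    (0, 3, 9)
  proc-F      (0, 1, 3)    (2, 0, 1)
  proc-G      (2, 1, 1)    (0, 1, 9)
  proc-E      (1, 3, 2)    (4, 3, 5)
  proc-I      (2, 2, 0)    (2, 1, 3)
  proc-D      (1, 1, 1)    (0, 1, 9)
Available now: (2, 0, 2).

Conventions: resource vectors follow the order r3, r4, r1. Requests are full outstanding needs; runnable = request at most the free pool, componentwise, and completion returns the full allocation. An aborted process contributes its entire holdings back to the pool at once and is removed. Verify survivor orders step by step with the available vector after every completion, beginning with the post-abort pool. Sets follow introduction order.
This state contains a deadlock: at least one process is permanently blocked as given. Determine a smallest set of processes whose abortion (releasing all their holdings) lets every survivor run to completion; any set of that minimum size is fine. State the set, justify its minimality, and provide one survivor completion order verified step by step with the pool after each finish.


The answer: abort proc-G and proc-D.
Key observation: aborting proc-G and proc-D returns (3, 2, 2), and proc-C — hopeless before — runs at step 4 with the returned capacity in the pool.
Why nothing smaller works — every single abort fails: proc-C alone leaves proc-G blocked (short on r1); proc-F alone leaves proc-C blocked (short on r1); proc-G alone leaves proc-C blocked (short on r1); proc-E alone leaves proc-C blocked (short on r1); proc-I alone leaves proc-C blocked (short on r1); proc-D alone leaves proc-C blocked (short on r1).
Survivors finish in the order: proc-F, proc-E, proc-I, proc-C. Step-by-step check (pool after the aborts first):
  pool = (5, 2, 4)
  proc-F: need (2, 0, 1) fits (5, 2, 4); releases (0, 1, 3), pool now (5, 3, 7)
  proc-E: need (4, 3, 5) fits (5, 3, 7); releases (1, 3, 2), pool now (6, 6, 9)
  proc-I: need (2, 1, 3) fits (6, 6, 9); releases (2, 2, 0), pool now (8, 8, 9)
  proc-C: need (0, 3, 9) fits (8, 8, 9); releases (0, 3, 1), pool now (8, 11, 10)


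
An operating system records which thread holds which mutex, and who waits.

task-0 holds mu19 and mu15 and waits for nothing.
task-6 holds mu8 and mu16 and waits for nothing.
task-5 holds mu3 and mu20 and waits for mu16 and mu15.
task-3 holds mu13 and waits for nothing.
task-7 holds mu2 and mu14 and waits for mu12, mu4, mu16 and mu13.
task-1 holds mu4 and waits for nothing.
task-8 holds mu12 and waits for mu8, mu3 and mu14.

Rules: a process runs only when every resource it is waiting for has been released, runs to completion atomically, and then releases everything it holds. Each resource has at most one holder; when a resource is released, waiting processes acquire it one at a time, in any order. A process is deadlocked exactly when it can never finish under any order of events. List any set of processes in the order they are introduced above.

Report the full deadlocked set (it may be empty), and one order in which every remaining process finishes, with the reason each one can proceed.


Deadlocked: task-7 and task-8.
Key observation: the loop task-7 -> task-8 -> task-7 blocks itself forever; no other process is dragged down with it.
The rest can finish in the order task-1, task-6, task-0, task-5, task-3.
Walking it through:
  task-1: no waits; runs immediately, freeing mu4
  task-6: no waits; runs immediately, freeing mu8 and mu16
  task-0: no waits; runs immediately, freeing mu19 and mu15
  task-5 waits on mu16 and mu15 — all released -> runs and releases mu3 and mu20
  task-3: no waits; runs immediately, freeing mu13


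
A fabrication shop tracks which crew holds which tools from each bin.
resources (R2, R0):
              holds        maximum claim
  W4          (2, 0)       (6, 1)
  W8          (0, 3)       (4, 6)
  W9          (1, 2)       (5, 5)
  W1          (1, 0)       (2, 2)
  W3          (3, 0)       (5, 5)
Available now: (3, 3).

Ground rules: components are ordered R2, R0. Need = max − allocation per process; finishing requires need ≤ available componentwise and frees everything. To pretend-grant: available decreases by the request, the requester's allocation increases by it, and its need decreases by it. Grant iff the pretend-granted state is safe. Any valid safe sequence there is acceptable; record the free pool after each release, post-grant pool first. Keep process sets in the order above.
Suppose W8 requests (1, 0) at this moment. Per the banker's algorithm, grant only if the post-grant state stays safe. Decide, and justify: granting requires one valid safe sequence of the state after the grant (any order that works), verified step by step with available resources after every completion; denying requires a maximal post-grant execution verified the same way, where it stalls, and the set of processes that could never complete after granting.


GRANT: granting preserves safety; a valid post-grant sequence is W1, W8, W9, W3, W4.
Key observation: even at the reduced pool (2, 3), W1 fits immediately, so safety survives the grant.
Check on the post-grant state, step by step:
  pool = (2, 3)
  W1 needs (1, 2) <= (2, 3) -> finishes; pool += (1, 0) = (3, 3)
  W8 needs (3, 3) <= (3, 3) -> finishes; pool += (1, 3) = (4, 6)
  W9 needs (4, 3) <= (4, 6) -> finishes; pool += (1, 2) = (5, 8)
  W3 needs (2, 5) <= (5, 8) -> finishes; pool += (3, 0) = (8, 8)
  W4 needs (4, 1) <= (8, 8) -> finishes; pool += (2, 0) = (10, 8)


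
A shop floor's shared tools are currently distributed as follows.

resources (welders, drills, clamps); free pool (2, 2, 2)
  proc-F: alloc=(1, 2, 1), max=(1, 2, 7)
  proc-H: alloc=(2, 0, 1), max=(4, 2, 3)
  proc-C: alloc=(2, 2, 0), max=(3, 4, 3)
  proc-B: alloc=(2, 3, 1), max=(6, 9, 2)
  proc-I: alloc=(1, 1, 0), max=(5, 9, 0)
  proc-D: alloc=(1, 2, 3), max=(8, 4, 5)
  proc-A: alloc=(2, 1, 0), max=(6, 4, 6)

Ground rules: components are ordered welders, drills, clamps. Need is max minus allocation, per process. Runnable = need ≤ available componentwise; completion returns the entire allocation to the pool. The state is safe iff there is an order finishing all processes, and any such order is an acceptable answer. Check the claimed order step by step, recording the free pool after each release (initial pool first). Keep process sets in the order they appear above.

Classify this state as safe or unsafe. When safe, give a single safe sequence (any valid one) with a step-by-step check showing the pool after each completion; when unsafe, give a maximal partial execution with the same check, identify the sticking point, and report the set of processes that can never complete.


The state is UNSAFE.
Key observation: after proc-H, proc-C the pool peaks at (6, 4, 3), and each blocked process is short somewhere: proc-F on clamps; proc-B on drills; proc-I on drills; proc-D on welders; proc-A on clamps.
The run proc-H, proc-C cannot be extended any further. Walking it through:
  pool = (2, 2, 2)
  proc-H: need (2, 2, 2) fits (2, 2, 2); releases (2, 0, 1), pool now (4, 2, 3)
  proc-C: need (1, 2, 3) fits (4, 2, 3); releases (2, 2, 0), pool now (6, 4, 3)
  proc-F cannot run: need (0, 0, 6) vs free (6, 4, 3) (insufficient clamps)
  proc-B cannot run: need (4, 6, 1) vs free (6, 4, 3) (insufficient drills)
  proc-I cannot run: need (4, 8, 0) vs free (6, 4, 3) (insufficient drills)
  proc-D cannot run: need (7, 2, 2) vs free (6, 4, 3) (insufficient welders)
  proc-A cannot run: need (4, 3, 6) vs free (6, 4, 3) (insufficient clamps)
Never able to finish: proc-F, proc-B, proc-I, proc-D and proc-A.


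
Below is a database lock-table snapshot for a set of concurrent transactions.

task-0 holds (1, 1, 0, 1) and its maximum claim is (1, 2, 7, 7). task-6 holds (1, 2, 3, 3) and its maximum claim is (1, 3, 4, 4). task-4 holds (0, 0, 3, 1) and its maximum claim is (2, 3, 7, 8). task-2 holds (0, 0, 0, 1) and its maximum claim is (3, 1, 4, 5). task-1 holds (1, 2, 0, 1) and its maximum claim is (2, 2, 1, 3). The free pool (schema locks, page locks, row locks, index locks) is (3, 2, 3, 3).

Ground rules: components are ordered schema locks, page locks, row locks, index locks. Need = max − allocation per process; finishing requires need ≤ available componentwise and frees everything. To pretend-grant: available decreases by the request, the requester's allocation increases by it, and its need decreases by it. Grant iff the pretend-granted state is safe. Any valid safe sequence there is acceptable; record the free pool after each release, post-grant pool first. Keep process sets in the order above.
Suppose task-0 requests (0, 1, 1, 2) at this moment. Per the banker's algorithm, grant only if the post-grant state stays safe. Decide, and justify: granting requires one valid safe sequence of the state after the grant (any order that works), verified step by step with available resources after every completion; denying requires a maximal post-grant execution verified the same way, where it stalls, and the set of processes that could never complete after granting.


DENY — the pretend-granted state is unsafe.
Key observation: after task-6, task-2, task-1 the pool peaks at (5, 5, 5, 6), and each blocked process is short somewhere: task-0 on row locks; task-4 on index locks.
Pretend the grant happened; the run task-6, task-2, task-1 goes as far as possible. Step-by-step check:
  pool = (3, 1, 2, 1)
  task-6: need (0, 1, 1, 1) fits (3, 1, 2, 1); releases (1, 2, 3, 3), pool now (4, 3, 5, 4)
  task-2: need (3, 1, 4, 4) fits (4, 3, 5, 4); releases (0, 0, 0, 1), pool now (4, 3, 5, 5)
  task-1: need (1, 0, 1, 2) fits (4, 3, 5, 5); releases (1, 2, 0, 1), pool now (5, 5, 5, 6)
  task-0 cannot run: need (0, 0, 6, 4) vs free (5, 5, 5, 6) (insufficient row locks)
  task-4 cannot run: need (2, 3, 4, 7) vs free (5, 5, 5, 6) (insufficient index locks)
Post-grant, the permanently blocked set is task-0 and task-4.


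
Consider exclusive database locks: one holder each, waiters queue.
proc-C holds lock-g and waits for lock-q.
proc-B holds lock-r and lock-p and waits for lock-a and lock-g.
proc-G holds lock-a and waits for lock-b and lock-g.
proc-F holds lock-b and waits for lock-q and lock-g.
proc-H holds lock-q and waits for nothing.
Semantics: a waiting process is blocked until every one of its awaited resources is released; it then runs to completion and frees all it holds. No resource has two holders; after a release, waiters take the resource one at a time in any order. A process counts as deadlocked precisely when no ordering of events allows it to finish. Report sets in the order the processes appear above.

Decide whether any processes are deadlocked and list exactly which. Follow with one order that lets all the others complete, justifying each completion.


No process is deadlocked.
Key observation: the waits form no ring: some process can always run, and its releases unblock the others one by one.
One completion order for the rest: proc-H, proc-C, proc-F, proc-G, proc-B.
Step-by-step check:
  run proc-H (it waits on nothing); releases lock-q
  proc-C waits on lock-q — all released -> runs and releases lock-g
  proc-F waits on lock-q and lock-g — all released -> runs and releases lock-b
  proc-G waits on lock-b and lock-g — all released -> runs and releases lock-a
  proc-B waits on lock-a and lock-g — all released -> runs and releases lock-r and lock-p
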